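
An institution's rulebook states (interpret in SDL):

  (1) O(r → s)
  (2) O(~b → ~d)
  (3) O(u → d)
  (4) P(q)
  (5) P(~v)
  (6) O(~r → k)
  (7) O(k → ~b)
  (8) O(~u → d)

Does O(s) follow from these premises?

Premises 8 and 3 are O(~u → d) and O(u → d); every ideal world satisfies ~u or u, so in either case d holds — hence O(d).
Premise 2 is O(~b → ~d); contrapositively O(d → b). Since O(d) holds, K gives O(b).
Premise 7 is O(k → ~b); contrapositively O(b → ~k). Since O(b) holds, K gives O(~k).
Premise 6 is O(~r → k); contrapositively O(~k → r). Since O(~k) holds, K gives O(r).
Premise 1 is O(r → s); since O(r), deontic closure gives O(s).
Premises 4, 5 do not contribute to this derivation.
So O(s) follows.

Yes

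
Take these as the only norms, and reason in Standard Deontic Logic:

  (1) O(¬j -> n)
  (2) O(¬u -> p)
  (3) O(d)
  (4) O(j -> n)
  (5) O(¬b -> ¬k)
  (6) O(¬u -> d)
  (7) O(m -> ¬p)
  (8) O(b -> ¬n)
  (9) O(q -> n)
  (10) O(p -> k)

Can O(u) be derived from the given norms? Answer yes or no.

Yes

Premises 4 and 1 cover both cases: O(j -> n) and O(¬j -> n). Since j ∨ ¬j is a tautology, O(n) follows.
The contrapositive of premise 8 (O(b -> ¬n)) is O(n -> ¬b), and O(n) is already established, so O(¬b).
With premise 5, O(¬b -> ¬k), the K-axiom yields O(¬k).
Premise 10 is O(p -> k); contrapositively O(¬k -> ¬p). Since O(¬k) holds, K gives O(¬p).
Premise 2 is O(¬u -> p); contrapositively O(¬p -> u). Since O(¬p) holds, K gives O(u).
Premises 3, 6, 7, 9 do not contribute to this derivation.
So O(u) follows.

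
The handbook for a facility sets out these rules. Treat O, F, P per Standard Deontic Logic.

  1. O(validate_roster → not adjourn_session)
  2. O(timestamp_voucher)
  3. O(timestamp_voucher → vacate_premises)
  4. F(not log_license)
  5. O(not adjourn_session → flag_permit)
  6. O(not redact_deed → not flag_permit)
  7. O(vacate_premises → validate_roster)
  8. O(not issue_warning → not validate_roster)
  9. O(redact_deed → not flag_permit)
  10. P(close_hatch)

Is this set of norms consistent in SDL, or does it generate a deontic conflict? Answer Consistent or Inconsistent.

Premises 6 and 9 are O(not redact_deed → not flag_permit) and O(redact_deed → not flag_permit); every ideal world satisfies not redact_deed or redact_deed, so in either case not flag_permit holds — hence O(not flag_permit).
The contrapositive of premise 5 (O(not adjourn_session → flag_permit)) is O(not flag_permit → adjourn_session), and O(not flag_permit) is already established, so O(adjourn_session).
Premise 1 is O(validate_roster → not adjourn_session); contrapositively O(adjourn_session → not validate_roster). Since O(adjourn_session) holds, K gives O(not validate_roster).
Premise 7 is O(vacate_premises → validate_roster); contrapositively O(not validate_roster → not vacate_premises). Since O(not validate_roster) holds, K gives O(not vacate_premises).
Premise 3 is O(timestamp_voucher → vacate_premises); contrapositively O(not vacate_premises → not timestamp_voucher). Since O(not vacate_premises) holds, K gives O(not timestamp_voucher).
But premise 2 directly asserts O(timestamp_voucher).
We now have both O(not timestamp_voucher) and O(timestamp_voucher) — timestamp_voucher is simultaneously obligatory and forbidden, violating the D-axiom.

Inconsistent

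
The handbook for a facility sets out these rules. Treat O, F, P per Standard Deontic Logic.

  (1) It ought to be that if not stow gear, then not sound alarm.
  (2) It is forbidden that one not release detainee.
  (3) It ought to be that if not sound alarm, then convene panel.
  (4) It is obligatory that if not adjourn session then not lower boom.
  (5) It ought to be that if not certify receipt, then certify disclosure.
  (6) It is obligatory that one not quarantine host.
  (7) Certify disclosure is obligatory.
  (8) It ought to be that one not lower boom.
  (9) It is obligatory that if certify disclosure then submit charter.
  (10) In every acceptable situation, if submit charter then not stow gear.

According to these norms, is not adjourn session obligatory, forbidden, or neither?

Neither

Premise 4 is O(¬adjourn_session → ¬lower_boom); even if O(¬lower_boom) held, inferring O(¬adjourn_session) would be affirming the consequent — invalid.
No premise or chain of K-axiom applications forces O(¬adjourn_session), and none forces O(adjourn_session). So ¬adjourn_session is neither obligatory nor forbidden under these norms.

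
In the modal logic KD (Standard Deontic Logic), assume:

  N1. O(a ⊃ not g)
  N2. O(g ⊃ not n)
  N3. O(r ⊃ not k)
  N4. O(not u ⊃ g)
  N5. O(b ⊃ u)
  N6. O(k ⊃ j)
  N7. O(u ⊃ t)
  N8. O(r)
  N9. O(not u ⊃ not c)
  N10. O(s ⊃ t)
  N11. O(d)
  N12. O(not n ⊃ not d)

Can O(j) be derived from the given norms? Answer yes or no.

Premise 6 is O(k ⊃ j), but O(k) is not derivable from the premises, so it does not yield O(j).
No other premise forces O(j). An ideal world satisfying every premise can still have j false, so O(j) is not derivable.

No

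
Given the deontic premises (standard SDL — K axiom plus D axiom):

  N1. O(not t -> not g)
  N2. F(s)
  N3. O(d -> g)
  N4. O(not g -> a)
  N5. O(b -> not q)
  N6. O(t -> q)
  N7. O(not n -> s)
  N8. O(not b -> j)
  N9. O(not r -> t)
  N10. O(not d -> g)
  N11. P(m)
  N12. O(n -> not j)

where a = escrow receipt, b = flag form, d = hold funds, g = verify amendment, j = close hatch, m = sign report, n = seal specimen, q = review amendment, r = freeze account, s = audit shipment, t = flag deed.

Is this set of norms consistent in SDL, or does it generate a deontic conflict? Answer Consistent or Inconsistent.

Inconsistent

Premises 3 and 10 cover both cases: O(d -> g) and O(not d -> g). Since d ∨ not d is a tautology, O(g) follows.
Premise 1, O(not t -> not g), contraposes to O(g -> t); with O(g) we get O(t).
Premise 6 is O(t -> q); since O(t), deontic closure gives O(q).
The contrapositive of premise 5 (O(b -> not q)) is O(q -> not b), and O(q) is already established, so O(not b).
Premise 8 is O(not b -> j); since O(not b), deontic closure gives O(j).
Premise 12, O(n -> not j), contraposes to O(j -> not n); with O(j) we get O(not n).
With premise 7, O(not n -> s), the K-axiom yields O(s).
However, F(s) at premise 2 amounts to O(not s).
We now have both O(s) and O(not s) — s is simultaneously obligatory and forbidden, violating the D-axiom.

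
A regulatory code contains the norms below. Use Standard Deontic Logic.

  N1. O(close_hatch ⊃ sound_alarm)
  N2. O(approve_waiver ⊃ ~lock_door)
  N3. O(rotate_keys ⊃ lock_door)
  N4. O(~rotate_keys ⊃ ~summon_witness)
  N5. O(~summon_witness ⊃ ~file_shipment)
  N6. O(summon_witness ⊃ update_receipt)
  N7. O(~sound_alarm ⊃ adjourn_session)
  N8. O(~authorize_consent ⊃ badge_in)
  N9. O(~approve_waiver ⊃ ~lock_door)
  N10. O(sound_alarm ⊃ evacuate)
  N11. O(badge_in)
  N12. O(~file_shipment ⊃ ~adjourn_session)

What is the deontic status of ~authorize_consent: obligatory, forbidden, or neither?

Premise 8 is O(~authorize_consent ⊃ badge_in); even if O(badge_in) held, inferring O(~authorize_consent) would be affirming the consequent — invalid.
No premise or chain of K-axiom applications forces O(~authorize_consent), and none forces O(authorize_consent). So ~authorize_consent is neither obligatory nor forbidden under these norms.

Neither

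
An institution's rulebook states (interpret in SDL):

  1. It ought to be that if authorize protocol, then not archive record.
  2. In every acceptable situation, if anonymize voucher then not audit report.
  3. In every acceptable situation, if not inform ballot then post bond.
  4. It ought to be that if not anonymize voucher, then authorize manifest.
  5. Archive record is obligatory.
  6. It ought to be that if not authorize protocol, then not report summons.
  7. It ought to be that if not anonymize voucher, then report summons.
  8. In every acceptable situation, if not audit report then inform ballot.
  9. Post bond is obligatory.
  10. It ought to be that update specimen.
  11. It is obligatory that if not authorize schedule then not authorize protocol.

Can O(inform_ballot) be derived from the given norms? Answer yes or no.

Yes

From premise 5 we have O(archive_record).
Premise 1, O(authorize_protocol → ¬archive_record), contraposes to O(archive_record → ¬authorize_protocol); with O(archive_record) we get O(¬authorize_protocol).
Premise 6 is O(¬authorize_protocol → ¬report_summons); since O(¬authorize_protocol), deontic closure gives O(¬report_summons).
Premise 7, O(¬anonymize_voucher → report_summons), contraposes to O(¬report_summons → anonymize_voucher); with O(¬report_summons) we get O(anonymize_voucher).
With premise 2, O(anonymize_voucher → ¬audit_report), the K-axiom yields O(¬audit_report).
With premise 8, O(¬audit_report → inform_ballot), the K-axiom yields O(inform_ballot).
Premises 3, 4, 9, 10, 11 do not contribute to this derivation.
So O(inform_ballot) follows.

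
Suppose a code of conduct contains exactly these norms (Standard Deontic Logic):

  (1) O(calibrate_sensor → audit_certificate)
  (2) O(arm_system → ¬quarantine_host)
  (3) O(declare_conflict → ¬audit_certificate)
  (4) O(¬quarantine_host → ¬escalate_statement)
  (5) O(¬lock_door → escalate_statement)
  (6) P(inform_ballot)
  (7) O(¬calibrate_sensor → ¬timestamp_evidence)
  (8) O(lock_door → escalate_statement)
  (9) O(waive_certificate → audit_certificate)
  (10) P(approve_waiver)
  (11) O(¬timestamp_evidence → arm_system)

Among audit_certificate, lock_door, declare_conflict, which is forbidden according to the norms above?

Premises 5 and 8 cover both cases: O(¬lock_door → escalate_statement) and O(lock_door → escalate_statement). Since ¬lock_door ∨ lock_door is a tautology, O(escalate_statement) follows.
Premise 4, O(¬quarantine_host → ¬escalate_statement), contraposes to O(escalate_statement → quarantine_host); with O(escalate_statement) we get O(quarantine_host).
Premise 2, O(arm_system → ¬quarantine_host), contraposes to O(quarantine_host → ¬arm_system); with O(quarantine_host) we get O(¬arm_system).
Premise 11, O(¬timestamp_evidence → arm_system), contraposes to O(¬arm_system → timestamp_evidence); with O(¬arm_system) we get O(timestamp_evidence).
Premise 7, O(¬calibrate_sensor → ¬timestamp_evidence), contraposes to O(timestamp_evidence → calibrate_sensor); with O(timestamp_evidence) we get O(calibrate_sensor).
From O(calibrate_sensor) and premise 1, O(calibrate_sensor → audit_certificate), we obtain O(audit_certificate).
Premise 3, O(declare_conflict → ¬audit_certificate), contraposes to O(audit_certificate → ¬declare_conflict); with O(audit_certificate) we get O(¬declare_conflict).
So O(¬declare_conflict) holds, i.e. declare_conflict is forbidden. None of the other listed options is forbidden under the premises.

declare_conflict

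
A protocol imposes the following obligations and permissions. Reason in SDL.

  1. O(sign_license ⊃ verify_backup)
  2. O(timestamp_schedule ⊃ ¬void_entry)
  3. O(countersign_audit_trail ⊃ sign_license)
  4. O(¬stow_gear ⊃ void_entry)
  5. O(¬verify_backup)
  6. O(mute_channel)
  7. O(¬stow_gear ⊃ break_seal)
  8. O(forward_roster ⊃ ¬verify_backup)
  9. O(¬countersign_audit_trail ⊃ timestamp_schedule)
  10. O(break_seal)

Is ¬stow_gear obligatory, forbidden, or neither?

Forbidden

Premise 5 states O(¬verify_backup) outright.
The contrapositive of premise 1 (O(sign_license ⊃ verify_backup)) is O(¬verify_backup ⊃ ¬sign_license), and O(¬verify_backup) is already established, so O(¬sign_license).
The contrapositive of premise 3 (O(countersign_audit_trail ⊃ sign_license)) is O(¬sign_license ⊃ ¬countersign_audit_trail), and O(¬sign_license) is already established, so O(¬countersign_audit_trail).
Applying K to premise 9 (O(¬countersign_audit_trail ⊃ timestamp_schedule)) and O(¬countersign_audit_trail) yields O(timestamp_schedule).
Applying K to premise 2 (O(timestamp_schedule ⊃ ¬void_entry)) and O(timestamp_schedule) yields O(¬void_entry).
The contrapositive of premise 4 (O(¬stow_gear ⊃ void_entry)) is O(¬void_entry ⊃ stow_gear), and O(¬void_entry) is already established, so O(stow_gear).
Premises 6, 7, 8, 10 do not contribute to this derivation.
Thus O(stow_gear), which is F(¬stow_gear): ¬stow_gear is forbidden.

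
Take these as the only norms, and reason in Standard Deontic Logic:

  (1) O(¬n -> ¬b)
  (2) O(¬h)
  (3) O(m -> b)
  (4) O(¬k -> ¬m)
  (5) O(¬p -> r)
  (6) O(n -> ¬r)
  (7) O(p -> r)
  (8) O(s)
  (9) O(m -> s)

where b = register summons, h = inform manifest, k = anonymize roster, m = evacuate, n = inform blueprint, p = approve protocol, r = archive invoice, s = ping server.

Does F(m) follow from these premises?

Premises 7 and 5 are O(p -> r) and O(¬p -> r); every ideal world satisfies p or ¬p, so in either case r holds — hence O(r).
The contrapositive of premise 6 (O(n -> ¬r)) is O(r -> ¬n), and O(r) is already established, so O(¬n).
With premise 1, O(¬n -> ¬b), the K-axiom yields O(¬b).
Premise 3 is O(m -> b); contrapositively O(¬b -> ¬m). Since O(¬b) holds, K gives O(¬m).
Premises 2, 4, 8, 9 do not contribute to this derivation.
So O(¬m) holds, i.e. F(m). The claim follows.

Yes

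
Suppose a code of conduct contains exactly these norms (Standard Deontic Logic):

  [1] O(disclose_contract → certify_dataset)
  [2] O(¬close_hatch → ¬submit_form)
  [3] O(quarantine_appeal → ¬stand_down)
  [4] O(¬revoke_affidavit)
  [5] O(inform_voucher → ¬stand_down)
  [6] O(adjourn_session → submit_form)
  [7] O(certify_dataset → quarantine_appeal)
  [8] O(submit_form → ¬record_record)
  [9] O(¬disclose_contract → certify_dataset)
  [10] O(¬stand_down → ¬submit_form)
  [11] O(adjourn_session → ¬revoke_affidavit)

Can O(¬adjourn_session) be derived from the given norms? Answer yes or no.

Premises 1 and 9 cover both cases: O(disclose_contract → certify_dataset) and O(¬disclose_contract → certify_dataset). Since disclose_contract ∨ ¬disclose_contract is a tautology, O(certify_dataset) follows.
Premise 7 is O(certify_dataset → quarantine_appeal); since O(certify_dataset), deontic closure gives O(quarantine_appeal).
From O(quarantine_appeal) and premise 3, O(quarantine_appeal → ¬stand_down), we obtain O(¬stand_down).
With premise 10, O(¬stand_down → ¬submit_form), the K-axiom yields O(¬submit_form).
The contrapositive of premise 6 (O(adjourn_session → submit_form)) is O(¬submit_form → ¬adjourn_session), and O(¬submit_form) is already established, so O(¬adjourn_session).
Premises 2, 4, 5, 8, 11 do not contribute to this derivation.
So O(¬adjourn_session) follows.

Yes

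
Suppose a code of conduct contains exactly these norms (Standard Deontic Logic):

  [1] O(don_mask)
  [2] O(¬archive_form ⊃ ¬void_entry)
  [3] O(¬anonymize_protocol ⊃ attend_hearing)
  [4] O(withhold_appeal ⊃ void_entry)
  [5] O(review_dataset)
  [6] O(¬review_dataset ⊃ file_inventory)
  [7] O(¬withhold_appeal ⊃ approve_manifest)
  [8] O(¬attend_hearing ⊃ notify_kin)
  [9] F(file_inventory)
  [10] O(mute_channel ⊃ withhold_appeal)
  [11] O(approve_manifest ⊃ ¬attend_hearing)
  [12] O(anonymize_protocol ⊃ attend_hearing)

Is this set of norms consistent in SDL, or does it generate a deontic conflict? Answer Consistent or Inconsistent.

Premise 6 is O(¬review_dataset ⊃ file_inventory), but O(¬review_dataset) is not derivable from the premises, so it does not yield O(file_inventory).
So O(file_inventory) is not derivable, and the apparent clash with O(¬file_inventory) does not arise.
A world satisfying every obligation exists (e.g. anonymize_protocol=false, approve_manifest=false, archive_form=true, attend_hearing=true, don_mask=true, file_inventory=false, mute_channel=false, notify_kin=false, review_dataset=true, void_entry=true, withhold_appeal=true); no atom is both obligatory and forbidden, so the set is consistent.

Consistent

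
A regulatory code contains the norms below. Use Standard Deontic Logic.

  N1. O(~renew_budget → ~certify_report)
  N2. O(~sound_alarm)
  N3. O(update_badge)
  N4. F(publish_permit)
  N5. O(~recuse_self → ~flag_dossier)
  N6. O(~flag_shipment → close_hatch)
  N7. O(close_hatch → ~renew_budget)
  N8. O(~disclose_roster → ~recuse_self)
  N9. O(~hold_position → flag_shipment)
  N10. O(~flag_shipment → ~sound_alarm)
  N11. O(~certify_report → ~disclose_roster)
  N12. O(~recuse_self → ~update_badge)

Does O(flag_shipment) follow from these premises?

Premise 3 gives O(update_badge).
Premise 12, O(~recuse_self → ~update_badge), contraposes to O(update_badge → recuse_self); with O(update_badge) we get O(recuse_self).
The contrapositive of premise 8 (O(~disclose_roster → ~recuse_self)) is O(recuse_self → disclose_roster), and O(recuse_self) is already established, so O(disclose_roster).
Premise 11 is O(~certify_report → ~disclose_roster); contrapositively O(disclose_roster → certify_report). Since O(disclose_roster) holds, K gives O(certify_report).
The contrapositive of premise 1 (O(~renew_budget → ~certify_report)) is O(certify_report → renew_budget), and O(certify_report) is already established, so O(renew_budget).
Premise 7 is O(close_hatch → ~renew_budget); contrapositively O(renew_budget → ~close_hatch). Since O(renew_budget) holds, K gives O(~close_hatch).
Premise 6, O(~flag_shipment → close_hatch), contraposes to O(~close_hatch → flag_shipment); with O(~close_hatch) we get O(flag_shipment).
Premises 2, 4, 5, 9, 10 do not contribute to this derivation.
So O(flag_shipment) follows.

Yes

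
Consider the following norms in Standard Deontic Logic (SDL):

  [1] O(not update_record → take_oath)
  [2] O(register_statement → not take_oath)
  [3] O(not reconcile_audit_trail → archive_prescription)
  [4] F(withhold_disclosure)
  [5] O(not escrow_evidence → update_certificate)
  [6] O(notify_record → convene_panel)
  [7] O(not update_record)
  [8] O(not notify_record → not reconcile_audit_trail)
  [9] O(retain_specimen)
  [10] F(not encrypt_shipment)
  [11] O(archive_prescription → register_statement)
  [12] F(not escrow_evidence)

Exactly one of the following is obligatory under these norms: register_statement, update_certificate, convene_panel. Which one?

convene_panel

From premise 7 we have O(not update_record).
With premise 1, O(not update_record → take_oath), the K-axiom yields O(take_oath).
Premise 2, O(register_statement → not take_oath), contraposes to O(take_oath → not register_statement); with O(take_oath) we get O(not register_statement).
Premise 11, O(archive_prescription → register_statement), contraposes to O(not register_statement → not archive_prescription); with O(not register_statement) we get O(not archive_prescription).
Premise 3, O(not reconcile_audit_trail → archive_prescription), contraposes to O(not archive_prescription → reconcile_audit_trail); with O(not archive_prescription) we get O(reconcile_audit_trail).
Premise 8, O(not notify_record → not reconcile_audit_trail), contraposes to O(reconcile_audit_trail → notify_record); with O(reconcile_audit_trail) we get O(notify_record).
Applying K to premise 6 (O(notify_record → convene_panel)) and O(notify_record) yields O(convene_panel).
So O(convene_panel) holds — convene_panel is obligatory. None of the other listed options is made obligatory by any chain of premises.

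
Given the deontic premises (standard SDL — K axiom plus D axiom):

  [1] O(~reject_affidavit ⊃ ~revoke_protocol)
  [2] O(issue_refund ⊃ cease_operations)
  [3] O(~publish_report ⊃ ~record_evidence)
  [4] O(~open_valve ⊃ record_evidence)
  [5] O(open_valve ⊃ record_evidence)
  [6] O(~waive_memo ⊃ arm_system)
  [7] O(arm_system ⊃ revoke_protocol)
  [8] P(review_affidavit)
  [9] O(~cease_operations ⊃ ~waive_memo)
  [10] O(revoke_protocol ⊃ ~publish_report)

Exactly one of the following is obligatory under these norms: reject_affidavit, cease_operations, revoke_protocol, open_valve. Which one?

By case analysis on ~open_valve: premise 4 gives O(~open_valve ⊃ record_evidence) and premise 5 gives O(open_valve ⊃ record_evidence), so O(record_evidence) either way.
Premise 3, O(~publish_report ⊃ ~record_evidence), contraposes to O(record_evidence ⊃ publish_report); with O(record_evidence) we get O(publish_report).
The contrapositive of premise 10 (O(revoke_protocol ⊃ ~publish_report)) is O(publish_report ⊃ ~revoke_protocol), and O(publish_report) is already established, so O(~revoke_protocol).
Premise 7, O(arm_system ⊃ revoke_protocol), contraposes to O(~revoke_protocol ⊃ ~arm_system); with O(~revoke_protocol) we get O(~arm_system).
Premise 6, O(~waive_memo ⊃ arm_system), contraposes to O(~arm_system ⊃ waive_memo); with O(~arm_system) we get O(waive_memo).
Premise 9 is O(~cease_operations ⊃ ~waive_memo); contrapositively O(waive_memo ⊃ cease_operations). Since O(waive_memo) holds, K gives O(cease_operations).
So O(cease_operations) holds — cease_operations is obligatory. None of the other listed options is made obligatory by any chain of premises.

cease_operations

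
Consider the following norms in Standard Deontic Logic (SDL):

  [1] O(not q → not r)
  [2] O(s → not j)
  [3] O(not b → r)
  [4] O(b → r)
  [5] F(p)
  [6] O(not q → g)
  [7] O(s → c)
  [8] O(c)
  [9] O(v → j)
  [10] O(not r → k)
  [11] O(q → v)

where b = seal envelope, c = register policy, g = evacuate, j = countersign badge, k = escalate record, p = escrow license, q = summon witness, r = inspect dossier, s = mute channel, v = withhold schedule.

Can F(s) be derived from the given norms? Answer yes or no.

Yes

By case analysis on b: premise 4 gives O(b → r) and premise 3 gives O(not b → r), so O(r) either way.
Premise 1 is O(not q → not r); contrapositively O(r → q). Since O(r) holds, K gives O(q).
With premise 11, O(q → v), the K-axiom yields O(v).
Premise 9 is O(v → j); since O(v), deontic closure gives O(j).
Premise 2 is O(s → not j); contrapositively O(j → not s). Since O(j) holds, K gives O(not s).
Premises 5, 6, 7, 8, 10 do not contribute to this derivation.
So O(not s) holds, i.e. F(s). The claim follows.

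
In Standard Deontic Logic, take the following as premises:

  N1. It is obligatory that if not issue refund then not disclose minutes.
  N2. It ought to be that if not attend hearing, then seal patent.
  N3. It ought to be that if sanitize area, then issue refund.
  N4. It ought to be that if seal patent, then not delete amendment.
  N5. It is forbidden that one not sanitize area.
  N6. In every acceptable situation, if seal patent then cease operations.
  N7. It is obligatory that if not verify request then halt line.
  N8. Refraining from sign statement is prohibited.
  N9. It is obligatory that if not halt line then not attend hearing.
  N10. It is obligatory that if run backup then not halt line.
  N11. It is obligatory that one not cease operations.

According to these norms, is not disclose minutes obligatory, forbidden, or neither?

Premise 1 is O(¬issue_refund → ¬disclose_minutes), but O(¬issue_refund) is not derivable from the premises, so it does not yield O(¬disclose_minutes).
No premise or chain of K-axiom applications forces O(¬disclose_minutes), and none forces O(disclose_minutes). So ¬disclose_minutes is neither obligatory nor forbidden under these norms.

Neither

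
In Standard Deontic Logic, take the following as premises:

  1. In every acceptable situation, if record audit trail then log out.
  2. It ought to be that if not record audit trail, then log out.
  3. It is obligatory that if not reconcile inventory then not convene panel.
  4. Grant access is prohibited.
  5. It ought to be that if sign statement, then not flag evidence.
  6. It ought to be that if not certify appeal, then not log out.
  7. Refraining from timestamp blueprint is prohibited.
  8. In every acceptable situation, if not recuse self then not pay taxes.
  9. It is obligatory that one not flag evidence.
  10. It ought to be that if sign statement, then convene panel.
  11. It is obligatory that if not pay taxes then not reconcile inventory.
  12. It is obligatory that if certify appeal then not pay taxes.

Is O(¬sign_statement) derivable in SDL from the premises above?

Yes

Premises 1 and 2 cover both cases: O(record_audit_trail → log_out) and O(¬record_audit_trail → log_out). Since record_audit_trail ∨ ¬record_audit_trail is a tautology, O(log_out) follows.
The contrapositive of premise 6 (O(¬certify_appeal → ¬log_out)) is O(log_out → certify_appeal), and O(log_out) is already established, so O(certify_appeal).
Applying K to premise 12 (O(certify_appeal → ¬pay_taxes)) and O(certify_appeal) yields O(¬pay_taxes).
With premise 11, O(¬pay_taxes → ¬reconcile_inventory), the K-axiom yields O(¬reconcile_inventory).
Applying K to premise 3 (O(¬reconcile_inventory → ¬convene_panel)) and O(¬reconcile_inventory) yields O(¬convene_panel).
The contrapositive of premise 10 (O(sign_statement → convene_panel)) is O(¬convene_panel → ¬sign_statement), and O(¬convene_panel) is already established, so O(¬sign_statement).
Premises 4, 5, 7, 8, 9 do not contribute to this derivation.
So O(¬sign_statement) follows.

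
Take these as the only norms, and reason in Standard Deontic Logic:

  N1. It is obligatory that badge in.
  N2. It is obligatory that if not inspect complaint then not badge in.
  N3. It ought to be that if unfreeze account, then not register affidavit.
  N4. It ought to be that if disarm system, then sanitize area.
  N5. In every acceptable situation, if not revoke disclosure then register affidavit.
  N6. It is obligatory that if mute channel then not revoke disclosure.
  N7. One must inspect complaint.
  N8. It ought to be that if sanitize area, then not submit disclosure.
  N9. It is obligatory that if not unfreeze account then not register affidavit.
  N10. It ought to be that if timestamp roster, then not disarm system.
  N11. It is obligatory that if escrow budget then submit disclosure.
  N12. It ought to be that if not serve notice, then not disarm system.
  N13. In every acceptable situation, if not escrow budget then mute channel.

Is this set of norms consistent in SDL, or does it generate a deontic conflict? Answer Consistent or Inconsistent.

Premise 2 is O(¬inspect_complaint → ¬badge_in), but O(¬inspect_complaint) is not derivable from the premises, so it does not yield O(¬badge_in).
So O(¬badge_in) is not derivable, and the apparent clash with O(badge_in) does not arise.
A world satisfying every obligation exists (e.g. badge_in=true, disarm_system=false, escrow_budget=true, inspect_complaint=true, mute_channel=false, register_affidavit=false, revoke_disclosure=true, sanitize_area=false, serve_notice=false, submit_disclosure=true, timestamp_roster=false, unfreeze_account=false); no atom is both obligatory and forbidden, so the set is consistent.

Consistent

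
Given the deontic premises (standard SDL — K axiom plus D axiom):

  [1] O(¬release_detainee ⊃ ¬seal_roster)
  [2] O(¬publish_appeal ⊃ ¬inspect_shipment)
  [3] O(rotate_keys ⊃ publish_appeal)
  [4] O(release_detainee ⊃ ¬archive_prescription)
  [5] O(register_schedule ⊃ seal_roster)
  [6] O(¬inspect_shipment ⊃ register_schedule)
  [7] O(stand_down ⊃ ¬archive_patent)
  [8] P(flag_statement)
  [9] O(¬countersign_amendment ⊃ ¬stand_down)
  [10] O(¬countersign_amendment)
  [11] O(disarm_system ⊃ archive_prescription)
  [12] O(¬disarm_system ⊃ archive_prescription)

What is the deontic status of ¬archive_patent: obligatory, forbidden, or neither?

Neither

Premise 7 is O(stand_down ⊃ ¬archive_patent), but O(stand_down) is not derivable from the premises, so it does not yield O(¬archive_patent).
No premise or chain of K-axiom applications forces O(¬archive_patent), and none forces O(archive_patent). So ¬archive_patent is neither obligatory nor forbidden under these norms.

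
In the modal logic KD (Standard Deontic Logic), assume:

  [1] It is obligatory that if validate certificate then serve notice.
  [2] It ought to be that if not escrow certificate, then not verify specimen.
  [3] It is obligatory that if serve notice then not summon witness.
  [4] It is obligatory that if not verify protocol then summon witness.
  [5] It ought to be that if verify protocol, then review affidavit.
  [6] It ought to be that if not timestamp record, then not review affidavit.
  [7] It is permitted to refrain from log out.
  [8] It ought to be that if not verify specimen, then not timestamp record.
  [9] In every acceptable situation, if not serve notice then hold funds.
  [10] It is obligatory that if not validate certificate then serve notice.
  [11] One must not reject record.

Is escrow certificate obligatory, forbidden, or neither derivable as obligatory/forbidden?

Obligatory

Premises 10 and 1 are O(¬validate_certificate → serve_notice) and O(validate_certificate → serve_notice); every ideal world satisfies ¬validate_certificate or validate_certificate, so in either case serve_notice holds — hence O(serve_notice).
From O(serve_notice) and premise 3, O(serve_notice → ¬summon_witness), we obtain O(¬summon_witness).
The contrapositive of premise 4 (O(¬verify_protocol → summon_witness)) is O(¬summon_witness → verify_protocol), and O(¬summon_witness) is already established, so O(verify_protocol).
Premise 5 is O(verify_protocol → review_affidavit); since O(verify_protocol), deontic closure gives O(review_affidavit).
Premise 6 is O(¬timestamp_record → ¬review_affidavit); contrapositively O(review_affidavit → timestamp_record). Since O(review_affidavit) holds, K gives O(timestamp_record).
Premise 8 is O(¬verify_specimen → ¬timestamp_record); contrapositively O(timestamp_record → verify_specimen). Since O(timestamp_record) holds, K gives O(verify_specimen).
Premise 2, O(¬escrow_certificate → ¬verify_specimen), contraposes to O(verify_specimen → escrow_certificate); with O(verify_specimen) we get O(escrow_certificate).
Premises 7, 9, 11 do not contribute to this derivation.
Hence escrow_certificate is obligatory.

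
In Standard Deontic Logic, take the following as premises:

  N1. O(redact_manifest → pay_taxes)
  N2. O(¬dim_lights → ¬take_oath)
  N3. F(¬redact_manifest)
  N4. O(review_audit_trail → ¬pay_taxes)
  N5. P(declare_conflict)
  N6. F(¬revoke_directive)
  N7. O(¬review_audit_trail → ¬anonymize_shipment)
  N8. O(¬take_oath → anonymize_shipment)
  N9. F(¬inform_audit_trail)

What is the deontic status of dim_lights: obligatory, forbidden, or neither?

Obligatory

F(¬redact_manifest) at premise 3 means O(redact_manifest).
Premise 1 is O(redact_manifest → pay_taxes); since O(redact_manifest), deontic closure gives O(pay_taxes).
Premise 4 is O(review_audit_trail → ¬pay_taxes); contrapositively O(pay_taxes → ¬review_audit_trail). Since O(pay_taxes) holds, K gives O(¬review_audit_trail).
Applying K to premise 7 (O(¬review_audit_trail → ¬anonymize_shipment)) and O(¬review_audit_trail) yields O(¬anonymize_shipment).
Premise 8, O(¬take_oath → anonymize_shipment), contraposes to O(¬anonymize_shipment → take_oath); with O(¬anonymize_shipment) we get O(take_oath).
The contrapositive of premise 2 (O(¬dim_lights → ¬take_oath)) is O(take_oath → dim_lights), and O(take_oath) is already established, so O(dim_lights).
Premises 5, 6, 9 do not contribute to this derivation.
Hence dim_lights is obligatory.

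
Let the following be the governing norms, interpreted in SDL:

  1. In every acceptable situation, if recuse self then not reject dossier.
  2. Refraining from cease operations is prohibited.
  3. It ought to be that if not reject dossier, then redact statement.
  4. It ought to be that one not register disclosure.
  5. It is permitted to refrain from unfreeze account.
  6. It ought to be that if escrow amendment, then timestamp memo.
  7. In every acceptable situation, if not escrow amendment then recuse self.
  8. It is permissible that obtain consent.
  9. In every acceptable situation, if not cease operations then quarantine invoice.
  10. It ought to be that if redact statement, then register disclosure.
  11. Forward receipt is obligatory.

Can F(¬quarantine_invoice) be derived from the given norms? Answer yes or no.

No

Premise 9 is O(¬cease_operations → quarantine_invoice), but O(¬cease_operations) is not derivable from the premises, so it does not yield O(quarantine_invoice).
No other premise forces O(quarantine_invoice). An ideal world satisfying every premise can still have ¬quarantine_invoice true, so F(¬quarantine_invoice) is not derivable.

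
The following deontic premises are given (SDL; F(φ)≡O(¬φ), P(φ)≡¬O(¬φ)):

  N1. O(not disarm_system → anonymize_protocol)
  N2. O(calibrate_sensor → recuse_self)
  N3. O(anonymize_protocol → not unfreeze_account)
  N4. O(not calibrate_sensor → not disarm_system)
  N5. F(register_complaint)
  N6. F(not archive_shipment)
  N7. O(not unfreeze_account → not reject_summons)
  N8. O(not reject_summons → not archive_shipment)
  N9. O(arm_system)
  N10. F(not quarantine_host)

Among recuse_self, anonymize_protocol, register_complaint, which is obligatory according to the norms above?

Premise 6 is F(not archive_shipment), i.e. O(archive_shipment).
Premise 8, O(not reject_summons → not archive_shipment), contraposes to O(archive_shipment → reject_summons); with O(archive_shipment) we get O(reject_summons).
Premise 7 is O(not unfreeze_account → not reject_summons); contrapositively O(reject_summons → unfreeze_account). Since O(reject_summons) holds, K gives O(unfreeze_account).
The contrapositive of premise 3 (O(anonymize_protocol → not unfreeze_account)) is O(unfreeze_account → not anonymize_protocol), and O(unfreeze_account) is already established, so O(not anonymize_protocol).
Premise 1 is O(not disarm_system → anonymize_protocol); contrapositively O(not anonymize_protocol → disarm_system). Since O(not anonymize_protocol) holds, K gives O(disarm_system).
The contrapositive of premise 4 (O(not calibrate_sensor → not disarm_system)) is O(disarm_system → calibrate_sensor), and O(disarm_system) is already established, so O(calibrate_sensor).
Premise 2 is O(calibrate_sensor → recuse_self); since O(calibrate_sensor), deontic closure gives O(recuse_self).
So O(recuse_self) holds — recuse_self is obligatory. None of the other listed options is made obligatory by any chain of premises.

recuse_self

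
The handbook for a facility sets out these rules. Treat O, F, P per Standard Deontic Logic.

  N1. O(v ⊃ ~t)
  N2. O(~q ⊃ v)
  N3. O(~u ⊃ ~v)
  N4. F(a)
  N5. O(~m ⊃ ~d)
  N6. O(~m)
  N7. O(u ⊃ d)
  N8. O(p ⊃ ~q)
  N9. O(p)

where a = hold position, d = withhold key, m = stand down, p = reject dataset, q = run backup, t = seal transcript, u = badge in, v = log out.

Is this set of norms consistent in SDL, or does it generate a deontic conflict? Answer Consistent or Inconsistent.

Premise 6 states O(~m) outright.
Applying K to premise 5 (O(~m ⊃ ~d)) and O(~m) yields O(~d).
Premise 7 is O(u ⊃ d); contrapositively O(~d ⊃ ~u). Since O(~d) holds, K gives O(~u).
With premise 3, O(~u ⊃ ~v), the K-axiom yields O(~v).
Premise 2, O(~q ⊃ v), contraposes to O(~v ⊃ q); with O(~v) we get O(q).
The contrapositive of premise 8 (O(p ⊃ ~q)) is O(q ⊃ ~p), and O(q) is already established, so O(~p).
Yet premise 9 states O(p).
We now have both O(~p) and O(p) — p is simultaneously obligatory and forbidden, violating the D-axiom.

Inconsistent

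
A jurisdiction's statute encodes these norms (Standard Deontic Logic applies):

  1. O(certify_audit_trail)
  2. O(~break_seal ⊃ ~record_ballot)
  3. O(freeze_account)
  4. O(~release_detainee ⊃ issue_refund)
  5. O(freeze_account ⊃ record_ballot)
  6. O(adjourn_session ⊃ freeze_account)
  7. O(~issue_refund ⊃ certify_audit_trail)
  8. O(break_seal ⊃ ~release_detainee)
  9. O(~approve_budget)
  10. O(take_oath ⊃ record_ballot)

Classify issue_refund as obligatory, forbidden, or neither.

Obligatory

From premise 3 we have O(freeze_account).
Premise 5 is O(freeze_account ⊃ record_ballot); since O(freeze_account), deontic closure gives O(record_ballot).
The contrapositive of premise 2 (O(~break_seal ⊃ ~record_ballot)) is O(record_ballot ⊃ break_seal), and O(record_ballot) is already established, so O(break_seal).
From O(break_seal) and premise 8, O(break_seal ⊃ ~release_detainee), we obtain O(~release_detainee).
Premise 4 is O(~release_detainee ⊃ issue_refund); since O(~release_detainee), deontic closure gives O(issue_refund).
Premises 1, 6, 7, 9, 10 do not contribute to this derivation.
Hence issue_refund is obligatory.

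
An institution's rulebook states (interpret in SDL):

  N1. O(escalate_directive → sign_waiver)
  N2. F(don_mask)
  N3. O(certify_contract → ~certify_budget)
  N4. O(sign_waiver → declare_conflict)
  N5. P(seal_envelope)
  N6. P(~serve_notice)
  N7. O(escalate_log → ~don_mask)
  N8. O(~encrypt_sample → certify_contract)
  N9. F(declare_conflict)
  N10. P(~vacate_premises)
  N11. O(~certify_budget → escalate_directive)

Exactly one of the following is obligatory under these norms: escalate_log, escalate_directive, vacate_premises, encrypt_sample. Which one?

F(declare_conflict) at premise 9 means O(~declare_conflict).
Premise 4, O(sign_waiver → declare_conflict), contraposes to O(~declare_conflict → ~sign_waiver); with O(~declare_conflict) we get O(~sign_waiver).
Premise 1 is O(escalate_directive → sign_waiver); contrapositively O(~sign_waiver → ~escalate_directive). Since O(~sign_waiver) holds, K gives O(~escalate_directive).
Premise 11, O(~certify_budget → escalate_directive), contraposes to O(~escalate_directive → certify_budget); with O(~escalate_directive) we get O(certify_budget).
Premise 3 is O(certify_contract → ~certify_budget); contrapositively O(certify_budget → ~certify_contract). Since O(certify_budget) holds, K gives O(~certify_contract).
The contrapositive of premise 8 (O(~encrypt_sample → certify_contract)) is O(~certify_contract → encrypt_sample), and O(~certify_contract) is already established, so O(encrypt_sample).
So O(encrypt_sample) holds — encrypt_sample is obligatory. None of the other listed options is made obligatory by any chain of premises.

encrypt_sample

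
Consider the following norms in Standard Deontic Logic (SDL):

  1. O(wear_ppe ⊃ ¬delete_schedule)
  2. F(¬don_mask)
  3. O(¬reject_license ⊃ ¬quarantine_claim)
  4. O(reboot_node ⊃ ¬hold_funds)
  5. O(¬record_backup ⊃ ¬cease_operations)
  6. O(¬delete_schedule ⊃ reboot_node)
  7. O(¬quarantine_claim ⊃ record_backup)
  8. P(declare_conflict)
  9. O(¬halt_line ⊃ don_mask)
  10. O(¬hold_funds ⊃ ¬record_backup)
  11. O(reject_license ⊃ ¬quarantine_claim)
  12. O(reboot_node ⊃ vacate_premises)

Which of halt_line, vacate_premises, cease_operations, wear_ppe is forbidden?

Premises 11 and 3 cover both cases: O(reject_license ⊃ ¬quarantine_claim) and O(¬reject_license ⊃ ¬quarantine_claim). Since reject_license ∨ ¬reject_license is a tautology, O(¬quarantine_claim) follows.
Premise 7 is O(¬quarantine_claim ⊃ record_backup); since O(¬quarantine_claim), deontic closure gives O(record_backup).
Premise 10, O(¬hold_funds ⊃ ¬record_backup), contraposes to O(record_backup ⊃ hold_funds); with O(record_backup) we get O(hold_funds).
The contrapositive of premise 4 (O(reboot_node ⊃ ¬hold_funds)) is O(hold_funds ⊃ ¬reboot_node), and O(hold_funds) is already established, so O(¬reboot_node).
Premise 6 is O(¬delete_schedule ⊃ reboot_node); contrapositively O(¬reboot_node ⊃ delete_schedule). Since O(¬reboot_node) holds, K gives O(delete_schedule).
The contrapositive of premise 1 (O(wear_ppe ⊃ ¬delete_schedule)) is O(delete_schedule ⊃ ¬wear_ppe), and O(delete_schedule) is already established, so O(¬wear_ppe).
So O(¬wear_ppe) holds, i.e. wear_ppe is forbidden. None of the other listed options is forbidden under the premises.

wear_ppe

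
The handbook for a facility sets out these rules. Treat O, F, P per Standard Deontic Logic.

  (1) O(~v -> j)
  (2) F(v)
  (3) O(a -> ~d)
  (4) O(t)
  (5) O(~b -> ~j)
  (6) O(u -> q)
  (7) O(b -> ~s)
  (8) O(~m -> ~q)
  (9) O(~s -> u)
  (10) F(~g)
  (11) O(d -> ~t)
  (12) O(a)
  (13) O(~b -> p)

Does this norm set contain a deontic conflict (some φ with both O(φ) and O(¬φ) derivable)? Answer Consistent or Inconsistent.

Consistent

Premise 11 is O(d -> ~t), but O(d) is not derivable from the premises, so it does not yield O(~t).
So O(~t) is not derivable, and the apparent clash with O(t) does not arise.
A world satisfying every obligation exists (e.g. a=true, b=true, d=false, g=true, j=true, m=true, p=false, q=true, s=false, t=true, u=true, v=false); no atom is both obligatory and forbidden, so the set is consistent.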